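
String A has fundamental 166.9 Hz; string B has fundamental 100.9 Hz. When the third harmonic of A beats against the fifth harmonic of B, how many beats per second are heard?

3.8 Hz

Third harmonic of the first: 3·166.9 = 500.7 Hz.
Fifth harmonic of the second: 5·100.9 = 504.5 Hz.
f_beat = |500.7 − 504.5| = 3.8 Hz.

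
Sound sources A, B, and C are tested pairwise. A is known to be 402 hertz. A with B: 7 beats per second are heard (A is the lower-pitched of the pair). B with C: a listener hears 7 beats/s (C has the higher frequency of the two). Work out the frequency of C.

416 Hz

B is above A, so f_B = 402 + 7 = 409 Hz.
C is above B, so f_C = 409 + 7 = 416 Hz.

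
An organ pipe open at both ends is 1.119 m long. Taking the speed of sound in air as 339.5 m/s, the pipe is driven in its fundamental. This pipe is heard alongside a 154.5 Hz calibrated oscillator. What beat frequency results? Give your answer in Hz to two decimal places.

Open pipe: f_n = n·v/(2L) = 1·339.5/(2·1.119) = 151.6979 Hz.
f_beat = |151.6979 − 154.5| = 2.80 Hz.

2.80 Hz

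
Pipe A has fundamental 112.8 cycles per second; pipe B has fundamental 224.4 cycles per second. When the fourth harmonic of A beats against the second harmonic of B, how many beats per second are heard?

Fourth harmonic of the first: 4·112.8 = 451.2 Hz.
Second harmonic of the second: 2·224.4 = 448.8 Hz.
f_beat = |451.2 − 448.8| = 2.4 Hz.

2.4 Hz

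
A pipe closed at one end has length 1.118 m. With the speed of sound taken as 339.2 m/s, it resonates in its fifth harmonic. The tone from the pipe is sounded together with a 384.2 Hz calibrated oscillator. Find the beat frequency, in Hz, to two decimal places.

4.95 Hz

Closed pipe (odd harmonics): f_n = n·v/(4L) = 5·339.2/(4·1.118) = 379.2487 Hz.
f_beat = |379.2487 − 384.2| = 4.95 Hz.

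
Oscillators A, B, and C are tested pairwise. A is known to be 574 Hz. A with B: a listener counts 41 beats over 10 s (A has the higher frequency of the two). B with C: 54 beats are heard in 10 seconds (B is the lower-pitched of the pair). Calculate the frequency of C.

A–B: Beat frequency = 41/10 = 4.1 Hz.
B is below A, so f_B = 574 − 4.1 = 569.9 Hz.
B–C: Beat frequency = 54/10 = 5.4 Hz.
C is above B, so f_C = 569.9 + 5.4 = 575.3 Hz.

575.3 Hz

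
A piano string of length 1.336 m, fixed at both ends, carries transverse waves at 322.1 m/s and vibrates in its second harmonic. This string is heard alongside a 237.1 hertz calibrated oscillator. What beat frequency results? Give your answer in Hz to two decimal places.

3.99 Hz

For a string fixed at both ends, f_n = n·v/(2L) = 2·322.1/(2·1.336) = 241.0928 Hz.
f_beat = |241.0928 − 237.1| = 3.99 Hz.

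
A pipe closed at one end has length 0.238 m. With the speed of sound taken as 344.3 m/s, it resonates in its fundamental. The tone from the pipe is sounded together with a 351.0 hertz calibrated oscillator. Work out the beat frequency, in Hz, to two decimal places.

Closed pipe (odd harmonics): f_n = n·v/(4L) = 1·344.3/(4·0.238) = 361.6597 Hz.
f_beat = |361.6597 − 351.0| = 10.66 Hz.

10.66 Hz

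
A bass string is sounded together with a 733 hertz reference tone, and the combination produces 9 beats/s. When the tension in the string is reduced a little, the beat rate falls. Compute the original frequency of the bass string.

|f − 733| = 9, so the bass string was at either 724 Hz or 742 Hz.
Lower tension means lower frequency; the adjustment lowers the bass string's frequency.
The beat rate fell, so the adjustment moved the bass string toward 733 Hz — it must have started above the reference.

742 Hz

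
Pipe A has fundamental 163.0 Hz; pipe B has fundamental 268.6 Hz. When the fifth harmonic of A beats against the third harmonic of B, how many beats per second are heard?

9.2 Hz

Fifth harmonic of the first: 5·163.0 = 815.0 Hz.
Third harmonic of the second: 3·268.6 = 805.8 Hz.
f_beat = |815.0 − 805.8| = 9.2 Hz.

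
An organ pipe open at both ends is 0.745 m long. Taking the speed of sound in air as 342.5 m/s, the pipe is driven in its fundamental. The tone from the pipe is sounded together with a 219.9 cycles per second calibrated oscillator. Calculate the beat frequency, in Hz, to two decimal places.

Open pipe: f_n = n·v/(2L) = 1·342.5/(2·0.745) = 229.8658 Hz.
f_beat = |229.8658 − 219.9| = 9.97 Hz.

9.97 Hz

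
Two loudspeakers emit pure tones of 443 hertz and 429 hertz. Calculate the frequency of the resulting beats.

f_beat = |f₁ − f₂|.
|443 − 429| = 14 Hz.

14 Hz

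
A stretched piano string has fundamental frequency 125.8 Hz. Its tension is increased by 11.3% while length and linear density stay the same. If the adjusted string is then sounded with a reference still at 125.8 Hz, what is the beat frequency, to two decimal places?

6.92 Hz

For a string, f ∝ √T, so the new frequency is 125.8·√1.113 = 132.7175 Hz.
f_beat = |132.7175 − 125.8| = 6.92 Hz.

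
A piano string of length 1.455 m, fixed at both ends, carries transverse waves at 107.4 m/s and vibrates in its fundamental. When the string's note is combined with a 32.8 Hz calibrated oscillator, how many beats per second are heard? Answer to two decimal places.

For a string fixed at both ends, f_n = n·v/(2L) = 1·107.4/(2·1.455) = 36.9072 Hz.
f_beat = |36.9072 − 32.8| = 4.11 Hz.

4.11 Hz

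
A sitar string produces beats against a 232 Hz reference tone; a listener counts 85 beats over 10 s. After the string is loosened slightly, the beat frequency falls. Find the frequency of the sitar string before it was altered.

240.5 Hz

Beat frequency = 85/10 = 8.5 Hz.
|f − 232| = 8.5, so the sitar string was at either 223.5 Hz or 240.5 Hz.
Reducing tension lowers a string's frequency; the adjustment lowers the sitar string's frequency.
The beat rate fell, so the adjustment moved the sitar string toward 232 Hz — it must have started above the reference.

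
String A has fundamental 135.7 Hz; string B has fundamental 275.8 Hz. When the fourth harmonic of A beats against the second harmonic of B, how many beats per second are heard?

8.8 Hz

Fourth harmonic of the first: 4·135.7 = 542.8 Hz.
Second harmonic of the second: 2·275.8 = 551.6 Hz.
f_beat = |542.8 − 551.6| = 8.8 Hz.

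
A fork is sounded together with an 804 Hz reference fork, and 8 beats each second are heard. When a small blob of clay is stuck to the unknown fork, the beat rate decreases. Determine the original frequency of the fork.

812 Hz

|f − 804| = 8, so the fork was at either 796 Hz or 812 Hz.
Adding mass to a fork lowers its frequency; the adjustment lowers the fork's frequency.
The beat rate fell, so the adjustment moved the fork toward 804 Hz — it must have started above the reference.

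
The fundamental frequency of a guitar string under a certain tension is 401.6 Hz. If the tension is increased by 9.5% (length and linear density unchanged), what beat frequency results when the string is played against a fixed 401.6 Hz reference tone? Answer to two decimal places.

18.64 Hz

For a string, f ∝ √T, so the new frequency is 401.6·√1.095 = 420.2433 Hz.
f_beat = |420.2433 − 401.6| = 18.64 Hz.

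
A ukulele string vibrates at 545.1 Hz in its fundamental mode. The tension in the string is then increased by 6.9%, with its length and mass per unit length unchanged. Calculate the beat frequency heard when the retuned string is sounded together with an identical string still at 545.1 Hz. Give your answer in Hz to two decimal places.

18.49 Hz

For a string, f ∝ √T, so the new frequency is 545.1·√1.069 = 563.5923 Hz.
f_beat = |563.5923 − 545.1| = 18.49 Hz.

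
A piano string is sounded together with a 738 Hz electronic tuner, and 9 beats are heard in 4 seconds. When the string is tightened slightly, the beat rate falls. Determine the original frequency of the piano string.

Beat frequency = 9/4 = 2.25 Hz.
|f − 738| = 2.25, so the piano string was at either 735.75 Hz or 740.25 Hz.
Increasing tension raises a string's frequency; the adjustment raises the piano string's frequency.
The beat rate fell, so the adjustment moved the piano string toward 738 Hz — it must have started below the reference.

735.75 Hz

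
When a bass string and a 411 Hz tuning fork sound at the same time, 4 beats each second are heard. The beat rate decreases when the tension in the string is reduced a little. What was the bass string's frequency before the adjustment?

415 Hz

|f − 411| = 4, so the bass string was at either 407 Hz or 415 Hz.
Lower tension means lower frequency; the adjustment lowers the bass string's frequency.
The beat rate fell, so the adjustment moved the bass string toward 411 Hz — it must have started above the reference.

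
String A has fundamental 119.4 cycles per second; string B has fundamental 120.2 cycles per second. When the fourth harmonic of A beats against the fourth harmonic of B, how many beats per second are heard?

3.2 Hz

Fourth harmonic of the first: 4·119.4 = 477.6 Hz.
Fourth harmonic of the second: 4·120.2 = 480.8 Hz.
f_beat = |477.6 − 480.8| = 3.2 Hz.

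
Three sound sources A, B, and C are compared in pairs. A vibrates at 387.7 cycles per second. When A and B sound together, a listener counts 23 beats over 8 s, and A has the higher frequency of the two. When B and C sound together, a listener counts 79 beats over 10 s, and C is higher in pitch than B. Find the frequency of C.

392.725 Hz

A–B: Beat frequency = 23/8 = 2.875 Hz.
B is below A, so f_B = 387.7 − 2.875 = 384.825 Hz.
B–C: Beat frequency = 79/10 = 7.9 Hz.
C is above B, so f_C = 384.825 + 7.9 = 392.725 Hz.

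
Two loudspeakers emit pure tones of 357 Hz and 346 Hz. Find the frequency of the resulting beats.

f_beat = |f₁ − f₂|.
|357 − 346| = 11 Hz.

11 Hz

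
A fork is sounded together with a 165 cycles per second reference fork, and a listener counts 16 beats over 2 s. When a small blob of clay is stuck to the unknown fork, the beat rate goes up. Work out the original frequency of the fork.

157 Hz

Beat frequency = 16/2 = 8 Hz.
|f − 165| = 8, so the fork was at either 157 Hz or 173 Hz.
Adding mass to a fork lowers its frequency; the adjustment lowers the fork's frequency.
The beat rate rose, so the adjustment moved the fork further from 165 Hz — it was already below the reference.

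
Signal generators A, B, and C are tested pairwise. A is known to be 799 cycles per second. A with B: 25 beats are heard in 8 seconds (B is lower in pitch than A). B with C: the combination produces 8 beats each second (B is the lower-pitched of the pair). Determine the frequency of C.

803.875 Hz

A–B: Beat frequency = 25/8 = 3.125 Hz.
B is below A, so f_B = 799 − 3.125 = 795.875 Hz.
C is above B, so f_C = 795.875 + 8 = 803.875 Hz.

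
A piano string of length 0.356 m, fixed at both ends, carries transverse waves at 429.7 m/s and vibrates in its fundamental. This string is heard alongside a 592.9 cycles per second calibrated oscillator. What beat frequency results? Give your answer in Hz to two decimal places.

10.61 Hz

For a string fixed at both ends, f_n = n·v/(2L) = 1·429.7/(2·0.356) = 603.5112 Hz.
f_beat = |603.5112 − 592.9| = 10.61 Hz.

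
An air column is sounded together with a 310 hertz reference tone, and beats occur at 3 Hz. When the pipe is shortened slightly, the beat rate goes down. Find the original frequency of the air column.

307 Hz

|f − 310| = 3, so the air column was at either 307 Hz or 313 Hz.
A shorter pipe has a higher fundamental; the adjustment raises the air column's frequency.
The beat rate fell, so the adjustment moved the air column toward 310 Hz — it must have started below the reference.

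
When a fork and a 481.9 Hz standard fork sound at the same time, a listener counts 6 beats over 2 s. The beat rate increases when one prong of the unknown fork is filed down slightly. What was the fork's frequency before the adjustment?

484.9 Hz

Beat frequency = 6/2 = 3 Hz.
|f − 481.9| = 3, so the fork was at either 478.9 Hz or 484.9 Hz.
Filing a prong removes mass and raises the fork's frequency; the adjustment raises the fork's frequency.
The beat rate rose, so the adjustment moved the fork further from 481.9 Hz — it was already above the reference.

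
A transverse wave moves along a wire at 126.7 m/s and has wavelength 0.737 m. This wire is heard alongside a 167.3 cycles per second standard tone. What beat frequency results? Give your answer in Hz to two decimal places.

4.61 Hz

Source frequency f = v/λ = 126.7/0.737 = 171.9132 Hz.
f_beat = |171.9132 − 167.3| = 4.61 Hz.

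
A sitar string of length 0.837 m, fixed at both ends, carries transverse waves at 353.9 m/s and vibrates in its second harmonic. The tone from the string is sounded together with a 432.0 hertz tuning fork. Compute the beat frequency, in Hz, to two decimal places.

9.18 Hz

For a string fixed at both ends, f_n = n·v/(2L) = 2·353.9/(2·0.837) = 422.8196 Hz.
f_beat = |422.8196 − 432.0| = 9.18 Hz.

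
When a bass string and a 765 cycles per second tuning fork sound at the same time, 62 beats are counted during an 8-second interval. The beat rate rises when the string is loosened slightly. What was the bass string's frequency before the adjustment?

757.25 Hz

Beat frequency = 62/8 = 7.75 Hz.
|f − 765| = 7.75, so the bass string was at either 757.25 Hz or 772.75 Hz.
Reducing tension lowers a string's frequency; the adjustment lowers the bass string's frequency.
The beat rate rose, so the adjustment moved the bass string further from 765 Hz — it was already below the reference.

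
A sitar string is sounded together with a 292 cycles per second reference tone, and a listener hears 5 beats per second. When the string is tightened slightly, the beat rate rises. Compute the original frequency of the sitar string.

|f − 292| = 5, so the sitar string was at either 287 Hz or 297 Hz.
Increasing tension raises a string's frequency; the adjustment raises the sitar string's frequency.
The beat rate rose, so the adjustment moved the sitar string further from 292 Hz — it was already above the reference.

297 Hz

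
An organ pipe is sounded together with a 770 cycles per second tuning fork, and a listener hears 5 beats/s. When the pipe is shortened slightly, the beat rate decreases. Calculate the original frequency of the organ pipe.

|f − 770| = 5, so the organ pipe was at either 765 Hz or 775 Hz.
A shorter pipe has a higher fundamental; the adjustment raises the organ pipe's frequency.
The beat rate fell, so the adjustment moved the organ pipe toward 770 Hz — it must have started below the reference.

765 Hz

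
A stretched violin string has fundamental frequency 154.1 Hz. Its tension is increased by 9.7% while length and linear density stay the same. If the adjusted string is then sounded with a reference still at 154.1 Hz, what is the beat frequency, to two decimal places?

7.30 Hz

For a string, f ∝ √T, so the new frequency is 154.1·√1.097 = 161.4009 Hz.
f_beat = |161.4009 − 154.1| = 7.30 Hz.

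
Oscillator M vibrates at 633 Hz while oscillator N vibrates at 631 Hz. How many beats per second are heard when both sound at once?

2 Hz

Beats arise from superposition of two nearby frequencies; the beat rate is |f₁ − f₂|.
|633 − 631| = 2 Hz.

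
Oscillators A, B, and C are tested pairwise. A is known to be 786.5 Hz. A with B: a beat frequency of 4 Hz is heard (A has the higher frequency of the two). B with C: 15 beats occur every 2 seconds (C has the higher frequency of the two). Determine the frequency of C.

790 Hz

B is below A, so f_B = 786.5 − 4 = 782.5 Hz.
B–C: Beat frequency = 15/2 = 7.5 Hz.
C is above B, so f_C = 782.5 + 7.5 = 790 Hz.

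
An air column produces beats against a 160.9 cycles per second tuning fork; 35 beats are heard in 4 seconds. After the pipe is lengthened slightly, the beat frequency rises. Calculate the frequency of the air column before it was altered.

Beat frequency = 35/4 = 8.75 Hz.
|f − 160.9| = 8.75, so the air column was at either 152.15 Hz or 169.65 Hz.
A longer pipe has a lower fundamental; the adjustment lowers the air column's frequency.
The beat rate rose, so the adjustment moved the air column further from 160.9 Hz — it was already below the reference.

152.15 Hz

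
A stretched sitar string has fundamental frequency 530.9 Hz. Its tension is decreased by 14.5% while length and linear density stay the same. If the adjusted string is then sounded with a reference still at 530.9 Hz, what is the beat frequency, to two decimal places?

For a string, f ∝ √T, so the new frequency is 530.9·√0.855 = 490.9031 Hz.
f_beat = |490.9031 − 530.9| = 40.00 Hz.

40.00 Hz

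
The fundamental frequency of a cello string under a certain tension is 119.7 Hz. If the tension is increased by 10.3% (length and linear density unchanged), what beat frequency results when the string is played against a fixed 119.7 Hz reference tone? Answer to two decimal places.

6.01 Hz

For a string, f ∝ √T, so the new frequency is 119.7·√1.103 = 125.7135 Hz.
f_beat = |125.7135 − 119.7| = 6.01 Hz.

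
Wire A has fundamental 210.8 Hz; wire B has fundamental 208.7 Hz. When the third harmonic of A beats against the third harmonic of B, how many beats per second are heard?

Third harmonic of the first: 3·210.8 = 632.4 Hz.
Third harmonic of the second: 3·208.7 = 626.1 Hz.
f_beat = |632.4 − 626.1| = 6.3 Hz.

6.3 Hz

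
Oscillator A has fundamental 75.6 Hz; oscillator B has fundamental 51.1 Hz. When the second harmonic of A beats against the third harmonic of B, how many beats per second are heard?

2.1 Hz

Second harmonic of the first: 2·75.6 = 151.2 Hz.
Third harmonic of the second: 3·51.1 = 153.3 Hz.
f_beat = |151.2 − 153.3| = 2.1 Hz.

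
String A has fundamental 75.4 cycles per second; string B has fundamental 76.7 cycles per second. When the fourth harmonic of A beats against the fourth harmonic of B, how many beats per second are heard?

5.2 Hz

Fourth harmonic of the first: 4·75.4 = 301.6 Hz.
Fourth harmonic of the second: 4·76.7 = 306.8 Hz.
f_beat = |301.6 − 306.8| = 5.2 Hz.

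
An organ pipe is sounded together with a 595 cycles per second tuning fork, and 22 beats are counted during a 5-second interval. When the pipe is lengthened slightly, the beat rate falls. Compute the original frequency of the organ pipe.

599.4 Hz

Beat frequency = 22/5 = 4.4 Hz.
|f − 595| = 4.4, so the organ pipe was at either 590.6 Hz or 599.4 Hz.
A longer pipe has a lower fundamental; the adjustment lowers the organ pipe's frequency.
The beat rate fell, so the adjustment moved the organ pipe toward 595 Hz — it must have started above the reference.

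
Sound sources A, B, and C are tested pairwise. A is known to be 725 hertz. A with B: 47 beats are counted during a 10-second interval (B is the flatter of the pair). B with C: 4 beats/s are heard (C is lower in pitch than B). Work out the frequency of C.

A–B: Beat frequency = 47/10 = 4.7 Hz.
B is below A, so f_B = 725 − 4.7 = 720.3 Hz.
C is below B, so f_C = 720.3 − 4 = 716.3 Hz.

716.3 Hz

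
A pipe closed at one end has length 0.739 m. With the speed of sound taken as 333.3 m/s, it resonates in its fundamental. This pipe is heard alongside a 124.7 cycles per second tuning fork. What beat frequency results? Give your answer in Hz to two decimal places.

Closed pipe (odd harmonics): f_n = n·v/(4L) = 1·333.3/(4·0.739) = 112.7537 Hz.
f_beat = |112.7537 − 124.7| = 11.95 Hz.

11.95 Hz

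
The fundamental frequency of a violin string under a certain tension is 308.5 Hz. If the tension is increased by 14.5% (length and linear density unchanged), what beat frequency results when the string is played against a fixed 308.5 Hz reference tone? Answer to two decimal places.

For a string, f ∝ √T, so the new frequency is 308.5·√1.145 = 330.1094 Hz.
f_beat = |330.1094 − 308.5| = 21.61 Hz.

21.61 Hz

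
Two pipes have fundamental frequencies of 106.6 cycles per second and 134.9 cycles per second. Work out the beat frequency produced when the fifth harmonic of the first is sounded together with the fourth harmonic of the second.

6.6 Hz

Fifth harmonic of the first: 5·106.6 = 533.0 Hz.
Fourth harmonic of the second: 4·134.9 = 539.6 Hz.
f_beat = |533.0 − 539.6| = 6.6 Hz.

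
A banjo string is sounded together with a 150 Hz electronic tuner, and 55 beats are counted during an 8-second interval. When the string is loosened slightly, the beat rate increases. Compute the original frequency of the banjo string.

Beat frequency = 55/8 = 6.875 Hz.
|f − 150| = 6.875, so the banjo string was at either 143.125 Hz or 156.875 Hz.
Reducing tension lowers a string's frequency; the adjustment lowers the banjo string's frequency.
The beat rate rose, so the adjustment moved the banjo string further from 150 Hz — it was already below the reference.

143.125 Hz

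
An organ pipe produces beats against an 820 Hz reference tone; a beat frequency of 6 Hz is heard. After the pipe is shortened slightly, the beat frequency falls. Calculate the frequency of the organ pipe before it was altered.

|f − 820| = 6, so the organ pipe was at either 814 Hz or 826 Hz.
A shorter pipe has a higher fundamental; the adjustment raises the organ pipe's frequency.
The beat rate fell, so the adjustment moved the organ pipe toward 820 Hz — it must have started below the reference.

814 Hz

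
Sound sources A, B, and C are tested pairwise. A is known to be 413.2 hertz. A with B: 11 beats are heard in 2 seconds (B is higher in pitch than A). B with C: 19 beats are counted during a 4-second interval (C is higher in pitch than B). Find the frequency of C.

A–B: Beat frequency = 11/2 = 5.5 Hz.
B is above A, so f_B = 413.2 + 5.5 = 418.7 Hz.
B–C: Beat frequency = 19/4 = 4.75 Hz.
C is above B, so f_C = 418.7 + 4.75 = 423.45 Hz.

423.45 Hz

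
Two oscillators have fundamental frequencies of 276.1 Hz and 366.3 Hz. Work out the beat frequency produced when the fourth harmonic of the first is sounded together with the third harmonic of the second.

5.5 Hz

Fourth harmonic of the first: 4·276.1 = 1104.4 Hz.
Third harmonic of the second: 3·366.3 = 1098.9 Hz.
f_beat = |1104.4 − 1098.9| = 5.5 Hz.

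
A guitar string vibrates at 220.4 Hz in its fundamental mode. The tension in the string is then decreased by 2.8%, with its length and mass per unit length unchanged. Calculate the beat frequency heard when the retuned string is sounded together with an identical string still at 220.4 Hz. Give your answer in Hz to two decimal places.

For a string, f ∝ √T, so the new frequency is 220.4·√0.972 = 217.2925 Hz.
f_beat = |217.2925 − 220.4| = 3.11 Hz.

3.11 Hz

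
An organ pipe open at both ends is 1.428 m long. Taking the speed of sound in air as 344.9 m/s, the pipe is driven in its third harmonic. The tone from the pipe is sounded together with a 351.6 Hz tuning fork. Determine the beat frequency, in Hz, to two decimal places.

Open pipe: f_n = n·v/(2L) = 3·344.9/(2·1.428) = 362.2899 Hz.
f_beat = |362.2899 − 351.6| = 10.69 Hz.

10.69 Hz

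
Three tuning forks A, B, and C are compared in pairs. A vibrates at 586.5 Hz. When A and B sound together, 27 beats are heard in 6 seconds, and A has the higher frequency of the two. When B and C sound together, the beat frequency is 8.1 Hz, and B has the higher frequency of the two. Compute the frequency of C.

A–B: Beat frequency = 27/6 = 4.5 Hz.
B is below A, so f_B = 586.5 − 4.5 = 582 Hz.
C is below B, so f_C = 582 − 8.1 = 573.9 Hz.

573.9 Hz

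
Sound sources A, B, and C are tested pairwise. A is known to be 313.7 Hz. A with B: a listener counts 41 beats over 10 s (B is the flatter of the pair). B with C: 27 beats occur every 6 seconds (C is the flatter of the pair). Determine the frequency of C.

A–B: Beat frequency = 41/10 = 4.1 Hz.
B is below A, so f_B = 313.7 − 4.1 = 309.6 Hz.
B–C: Beat frequency = 27/6 = 4.5 Hz.
C is below B, so f_C = 309.6 − 4.5 = 305.1 Hz.

305.1 Hz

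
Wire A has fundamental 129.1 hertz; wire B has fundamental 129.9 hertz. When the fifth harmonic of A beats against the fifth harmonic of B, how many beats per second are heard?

Fifth harmonic of the first: 5·129.1 = 645.5 Hz.
Fifth harmonic of the second: 5·129.9 = 649.5 Hz.
f_beat = |645.5 − 649.5| = 4.0 Hz.

4.0 Hz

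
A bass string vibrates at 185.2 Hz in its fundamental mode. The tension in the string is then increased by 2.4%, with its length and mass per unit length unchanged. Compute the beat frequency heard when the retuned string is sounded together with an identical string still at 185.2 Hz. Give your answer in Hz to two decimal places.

2.21 Hz

For a string, f ∝ √T, so the new frequency is 185.2·√1.024 = 187.4092 Hz.
f_beat = |187.4092 − 185.2| = 2.21 Hz.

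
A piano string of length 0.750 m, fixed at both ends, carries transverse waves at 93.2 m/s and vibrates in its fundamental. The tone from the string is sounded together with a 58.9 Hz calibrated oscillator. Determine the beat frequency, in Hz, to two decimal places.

For a string fixed at both ends, f_n = n·v/(2L) = 1·93.2/(2·0.750) = 62.1333 Hz.
f_beat = |62.1333 − 58.9| = 3.23 Hz.

3.23 Hz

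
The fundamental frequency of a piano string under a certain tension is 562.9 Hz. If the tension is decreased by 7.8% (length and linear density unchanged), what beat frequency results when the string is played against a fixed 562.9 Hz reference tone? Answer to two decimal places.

22.40 Hz

For a string, f ∝ √T, so the new frequency is 562.9·√0.922 = 540.5013 Hz.
f_beat = |540.5013 − 562.9| = 22.40 Hz.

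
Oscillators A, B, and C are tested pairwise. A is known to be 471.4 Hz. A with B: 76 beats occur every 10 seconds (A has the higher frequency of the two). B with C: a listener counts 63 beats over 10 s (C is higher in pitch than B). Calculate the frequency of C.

A–B: Beat frequency = 76/10 = 7.6 Hz.
B is below A, so f_B = 471.4 − 7.6 = 463.8 Hz.
B–C: Beat frequency = 63/10 = 6.3 Hz.
C is above B, so f_C = 463.8 + 6.3 = 470.1 Hz.

470.1 Hz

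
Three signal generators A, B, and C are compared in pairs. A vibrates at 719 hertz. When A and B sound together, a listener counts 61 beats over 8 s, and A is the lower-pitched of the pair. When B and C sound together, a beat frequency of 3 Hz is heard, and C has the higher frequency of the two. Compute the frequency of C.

729.625 Hz

A–B: Beat frequency = 61/8 = 7.625 Hz.
B is above A, so f_B = 719 + 7.625 = 726.625 Hz.
C is above B, so f_C = 726.625 + 3 = 729.625 Hz.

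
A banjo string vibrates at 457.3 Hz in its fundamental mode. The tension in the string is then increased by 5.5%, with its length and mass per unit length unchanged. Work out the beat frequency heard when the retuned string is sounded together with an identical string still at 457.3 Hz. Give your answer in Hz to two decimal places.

For a string, f ∝ √T, so the new frequency is 457.3·√1.055 = 469.7074 Hz.
f_beat = |469.7074 − 457.3| = 12.41 Hz.

12.41 Hz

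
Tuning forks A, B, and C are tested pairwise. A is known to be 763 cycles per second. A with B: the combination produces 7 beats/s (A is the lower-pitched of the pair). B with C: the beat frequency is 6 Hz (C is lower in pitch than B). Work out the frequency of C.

764 Hz

B is above A, so f_B = 763 + 7 = 770 Hz.
C is below B, so f_C = 770 − 6 = 764 Hz.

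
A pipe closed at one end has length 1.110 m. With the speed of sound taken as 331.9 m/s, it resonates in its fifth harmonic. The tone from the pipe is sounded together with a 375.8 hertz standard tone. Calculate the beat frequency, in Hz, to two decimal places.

Closed pipe (odd harmonics): f_n = n·v/(4L) = 5·331.9/(4·1.110) = 373.7613 Hz.
f_beat = |373.7613 − 375.8| = 2.04 Hz.

2.04 Hz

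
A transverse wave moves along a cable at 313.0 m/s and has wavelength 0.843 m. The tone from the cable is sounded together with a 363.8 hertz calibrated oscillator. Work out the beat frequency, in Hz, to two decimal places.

Source frequency f = v/λ = 313.0/0.843 = 371.2930 Hz.
f_beat = |371.2930 − 363.8| = 7.49 Hz.

7.49 Hz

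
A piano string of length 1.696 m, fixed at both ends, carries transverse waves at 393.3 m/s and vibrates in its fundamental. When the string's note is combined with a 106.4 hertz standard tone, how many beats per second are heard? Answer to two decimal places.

For a string fixed at both ends, f_n = n·v/(2L) = 1·393.3/(2·1.696) = 115.9493 Hz.
f_beat = |115.9493 − 106.4| = 9.55 Hz.

9.55 Hz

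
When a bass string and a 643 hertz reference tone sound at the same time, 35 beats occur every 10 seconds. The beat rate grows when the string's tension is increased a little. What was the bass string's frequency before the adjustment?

Beat frequency = 35/10 = 3.5 Hz.
|f − 643| = 3.5, so the bass string was at either 639.5 Hz or 646.5 Hz.
Higher tension means higher frequency; the adjustment raises the bass string's frequency.
The beat rate rose, so the adjustment moved the bass string further from 643 Hz — it was already above the reference.

646.5 Hz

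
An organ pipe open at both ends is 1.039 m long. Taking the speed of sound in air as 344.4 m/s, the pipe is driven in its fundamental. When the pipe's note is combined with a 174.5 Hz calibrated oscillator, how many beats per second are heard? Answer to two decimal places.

8.76 Hz

Open pipe: f_n = n·v/(2L) = 1·344.4/(2·1.039) = 165.7363 Hz.
f_beat = |165.7363 − 174.5| = 8.76 Hz.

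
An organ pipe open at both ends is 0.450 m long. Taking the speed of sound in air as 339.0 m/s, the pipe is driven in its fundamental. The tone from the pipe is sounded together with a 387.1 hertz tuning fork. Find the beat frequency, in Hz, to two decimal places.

Open pipe: f_n = n·v/(2L) = 1·339.0/(2·0.450) = 376.6667 Hz.
f_beat = |376.6667 − 387.1| = 10.43 Hz.

10.43 Hz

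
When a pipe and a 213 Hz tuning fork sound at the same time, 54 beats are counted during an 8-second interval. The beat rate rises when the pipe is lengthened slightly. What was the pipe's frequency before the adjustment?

206.25 Hz

Beat frequency = 54/8 = 6.75 Hz.
|f − 213| = 6.75, so the pipe was at either 206.25 Hz or 219.75 Hz.
A longer pipe has a lower fundamental; the adjustment lowers the pipe's frequency.
The beat rate rose, so the adjustment moved the pipe further from 213 Hz — it was already below the reference.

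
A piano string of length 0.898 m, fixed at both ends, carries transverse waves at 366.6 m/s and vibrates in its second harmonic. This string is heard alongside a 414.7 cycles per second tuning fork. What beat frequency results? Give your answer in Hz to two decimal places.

For a string fixed at both ends, f_n = n·v/(2L) = 2·366.6/(2·0.898) = 408.2405 Hz.
f_beat = |408.2405 − 414.7| = 6.46 Hz.

6.46 Hz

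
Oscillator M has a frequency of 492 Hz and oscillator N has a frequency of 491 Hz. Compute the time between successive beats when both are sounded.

1.000 s

f_beat = |492 − 491| = 1 Hz.
Beat period T = 1 / f_beat = 1 / 1 s.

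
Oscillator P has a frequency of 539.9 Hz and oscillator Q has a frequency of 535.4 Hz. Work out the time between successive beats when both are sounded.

0.222 s

f_beat = |539.9 − 535.4| = 4.5 Hz.
Beat period T = 1 / f_beat = 1 / 4.5 s.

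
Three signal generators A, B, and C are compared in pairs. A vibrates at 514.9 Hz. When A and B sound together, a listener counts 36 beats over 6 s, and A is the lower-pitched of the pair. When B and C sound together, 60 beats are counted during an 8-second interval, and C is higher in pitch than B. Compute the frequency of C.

528.4 Hz

A–B: Beat frequency = 36/6 = 6 Hz.
B is above A, so f_B = 514.9 + 6 = 520.9 Hz.
B–C: Beat frequency = 60/8 = 7.5 Hz.
C is above B, so f_C = 520.9 + 7.5 = 528.4 Hz.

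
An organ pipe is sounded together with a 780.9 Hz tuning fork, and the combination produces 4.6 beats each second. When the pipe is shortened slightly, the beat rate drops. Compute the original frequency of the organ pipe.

776.3 Hz

|f − 780.9| = 4.6, so the organ pipe was at either 776.3 Hz or 785.5 Hz.
A shorter pipe has a higher fundamental; the adjustment raises the organ pipe's frequency.
The beat rate fell, so the adjustment moved the organ pipe toward 780.9 Hz — it must have started below the reference.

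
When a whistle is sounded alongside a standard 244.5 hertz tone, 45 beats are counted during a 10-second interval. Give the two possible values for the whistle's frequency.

240 Hz or 249 Hz

Beat frequency = 45/10 = 4.5 Hz.
|f − 244.5| = 4.5, so f = 244.5 ± 4.5.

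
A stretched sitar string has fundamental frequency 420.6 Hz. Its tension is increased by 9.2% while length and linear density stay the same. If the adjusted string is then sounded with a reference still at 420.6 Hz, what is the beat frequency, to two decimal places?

18.92 Hz

For a string, f ∝ √T, so the new frequency is 420.6·√1.092 = 439.5220 Hz.
f_beat = |439.5220 − 420.6| = 18.92 Hz.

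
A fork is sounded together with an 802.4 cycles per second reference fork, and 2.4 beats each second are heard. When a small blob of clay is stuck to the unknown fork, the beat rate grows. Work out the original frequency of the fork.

|f − 802.4| = 2.4, so the fork was at either 800 Hz or 804.8 Hz.
Adding mass to a fork lowers its frequency; the adjustment lowers the fork's frequency.
The beat rate rose, so the adjustment moved the fork further from 802.4 Hz — it was already below the reference.

800 Hz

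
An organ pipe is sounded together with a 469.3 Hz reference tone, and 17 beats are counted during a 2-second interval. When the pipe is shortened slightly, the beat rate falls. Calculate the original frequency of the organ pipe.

Beat frequency = 17/2 = 8.5 Hz.
|f − 469.3| = 8.5, so the organ pipe was at either 460.8 Hz or 477.8 Hz.
A shorter pipe has a higher fundamental; the adjustment raises the organ pipe's frequency.
The beat rate fell, so the adjustment moved the organ pipe toward 469.3 Hz — it must have started below the reference.

460.8 Hz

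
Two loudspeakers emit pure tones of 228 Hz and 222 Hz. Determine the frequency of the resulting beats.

6 Hz

Beats arise from superposition of two nearby frequencies; the beat rate is |f₁ − f₂|.
|228 − 222| = 6 Hz.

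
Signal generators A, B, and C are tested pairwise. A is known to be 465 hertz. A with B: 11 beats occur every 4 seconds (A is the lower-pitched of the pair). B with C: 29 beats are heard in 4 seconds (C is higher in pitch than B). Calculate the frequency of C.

475 Hz

A–B: Beat frequency = 11/4 = 2.75 Hz.
B is above A, so f_B = 465 + 2.75 = 467.75 Hz.
B–C: Beat frequency = 29/4 = 7.25 Hz.
C is above B, so f_C = 467.75 + 7.25 = 475 Hz.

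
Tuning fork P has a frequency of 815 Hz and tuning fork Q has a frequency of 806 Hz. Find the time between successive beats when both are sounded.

0.111 s

f_beat = |815 − 806| = 9 Hz.
Beat period T = 1 / f_beat = 1 / 9 s.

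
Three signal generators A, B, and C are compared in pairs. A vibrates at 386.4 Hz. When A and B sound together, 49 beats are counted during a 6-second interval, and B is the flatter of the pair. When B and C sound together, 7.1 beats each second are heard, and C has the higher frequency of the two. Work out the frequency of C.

A–B: Beat frequency = 49/6 = 8.1667 Hz.
B is below A, so f_B = 386.4 − 8.1667 = 378.2333 Hz.
C is above B, so f_C = 378.2333 + 7.1 = 385.3333 Hz.

385.3333 Hz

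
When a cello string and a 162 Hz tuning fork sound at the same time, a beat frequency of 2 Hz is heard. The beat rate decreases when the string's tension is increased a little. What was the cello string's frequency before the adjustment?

160 Hz

|f − 162| = 2, so the cello string was at either 160 Hz or 164 Hz.
Higher tension means higher frequency; the adjustment raises the cello string's frequency.
The beat rate fell, so the adjustment moved the cello string toward 162 Hz — it must have started below the reference.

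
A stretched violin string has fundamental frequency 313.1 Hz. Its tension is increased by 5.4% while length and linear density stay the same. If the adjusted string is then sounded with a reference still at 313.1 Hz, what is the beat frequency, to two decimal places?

8.34 Hz

For a string, f ∝ √T, so the new frequency is 313.1·√1.054 = 321.4426 Hz.
f_beat = |321.4426 − 313.1| = 8.34 Hz.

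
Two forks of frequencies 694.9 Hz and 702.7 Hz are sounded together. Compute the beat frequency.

7.8 Hz

f_beat = |f₁ − f₂|.
|694.9 − 702.7| = 7.8 Hz.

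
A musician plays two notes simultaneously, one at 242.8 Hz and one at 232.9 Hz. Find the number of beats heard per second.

Beats arise from superposition of two nearby frequencies; the beat rate is |f₁ − f₂|.
|242.8 − 232.9| = 9.9 Hz.

9.9 Hz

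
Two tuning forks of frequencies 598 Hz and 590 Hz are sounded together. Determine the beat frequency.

Beats arise from superposition of two nearby frequencies; the beat rate is |f₁ − f₂|.
|598 − 590| = 8 Hz.

8 Hz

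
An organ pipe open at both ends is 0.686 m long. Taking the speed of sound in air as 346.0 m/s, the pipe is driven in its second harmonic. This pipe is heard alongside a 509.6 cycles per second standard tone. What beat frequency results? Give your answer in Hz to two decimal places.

Open pipe: f_n = n·v/(2L) = 2·346.0/(2·0.686) = 504.3732 Hz.
f_beat = |504.3732 − 509.6| = 5.23 Hz.

5.23 Hz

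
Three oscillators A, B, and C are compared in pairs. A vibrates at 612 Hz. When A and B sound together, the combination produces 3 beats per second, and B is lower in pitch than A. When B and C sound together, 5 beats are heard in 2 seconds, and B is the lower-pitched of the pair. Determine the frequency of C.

611.5 Hz

B is below A, so f_B = 612 − 3 = 609 Hz.
B–C: Beat frequency = 5/2 = 2.5 Hz.
C is above B, so f_C = 609 + 2.5 = 611.5 Hz.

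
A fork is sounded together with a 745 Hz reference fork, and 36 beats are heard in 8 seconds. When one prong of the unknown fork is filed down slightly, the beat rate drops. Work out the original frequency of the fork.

Beat frequency = 36/8 = 4.5 Hz.
|f − 745| = 4.5, so the fork was at either 740.5 Hz or 749.5 Hz.
Filing a prong removes mass and raises the fork's frequency; the adjustment raises the fork's frequency.
The beat rate fell, so the adjustment moved the fork toward 745 Hz — it must have started below the reference.

740.5 Hz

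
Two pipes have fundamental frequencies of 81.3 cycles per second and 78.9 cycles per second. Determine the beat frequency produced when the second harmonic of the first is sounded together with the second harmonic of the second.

Second harmonic of the first: 2·81.3 = 162.6 Hz.
Second harmonic of the second: 2·78.9 = 157.8 Hz.
f_beat = |162.6 − 157.8| = 4.8 Hz.

4.8 Hz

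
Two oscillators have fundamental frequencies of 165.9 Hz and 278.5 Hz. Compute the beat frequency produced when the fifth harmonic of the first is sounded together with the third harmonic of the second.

6.0 Hz

Fifth harmonic of the first: 5·165.9 = 829.5 Hz.
Third harmonic of the second: 3·278.5 = 835.5 Hz.
f_beat = |829.5 − 835.5| = 6.0 Hz.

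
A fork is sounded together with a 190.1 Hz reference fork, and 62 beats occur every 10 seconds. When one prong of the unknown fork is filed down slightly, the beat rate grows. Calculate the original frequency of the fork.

Beat frequency = 62/10 = 6.2 Hz.
|f − 190.1| = 6.2, so the fork was at either 183.9 Hz or 196.3 Hz.
Filing a prong removes mass and raises the fork's frequency; the adjustment raises the fork's frequency.
The beat rate rose, so the adjustment moved the fork further from 190.1 Hz — it was already above the reference.

196.3 Hz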